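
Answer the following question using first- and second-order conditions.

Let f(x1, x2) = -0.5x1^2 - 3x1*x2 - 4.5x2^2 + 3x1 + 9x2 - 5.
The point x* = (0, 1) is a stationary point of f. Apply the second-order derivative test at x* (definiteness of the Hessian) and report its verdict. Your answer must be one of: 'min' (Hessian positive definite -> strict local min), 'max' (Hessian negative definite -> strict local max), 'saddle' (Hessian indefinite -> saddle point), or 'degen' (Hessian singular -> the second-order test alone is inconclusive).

Compute the Hessian H = grad^2 f:
  H = [[-1, -3], [-3, -9]]
Verify stationarity: grad f(x*) = H x* + g = (0, 0).
Eigenvalues of H: -10, 0.
H has a zero eigenvalue (singular; negative semidefinite but not definite), so H is neither positive definite, negative definite, nor indefinite. The second-order test alone is inconclusive -> degen.
(Indeed, f is constant along the null direction of H through x*, so x* is not a strict local extremum.)

degen


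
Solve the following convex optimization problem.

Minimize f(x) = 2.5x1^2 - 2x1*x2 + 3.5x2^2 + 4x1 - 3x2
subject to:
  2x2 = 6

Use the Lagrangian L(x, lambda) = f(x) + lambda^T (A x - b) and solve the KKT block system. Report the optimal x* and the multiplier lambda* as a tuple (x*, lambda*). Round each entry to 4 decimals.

Form the Lagrangian:
  L(x, lambda) = (1/2) x^T Q x + c^T x + lambda^T (A x - b)
Stationarity (grad_x L = 0): Q x + c + A^T lambda = 0.
Primal feasibility: A x = b.

This gives the KKT block system:
  [ Q   A^T ] [ x     ]   [-c ]
  [ A    0  ] [ lambda ] = [ b ]

Solving the linear system:
  x*      = (0.4, 3)
  lambda* = (-8.6)
  f(x*)   = 22.1

x* = (0.4, 3), lambda* = (-8.6)


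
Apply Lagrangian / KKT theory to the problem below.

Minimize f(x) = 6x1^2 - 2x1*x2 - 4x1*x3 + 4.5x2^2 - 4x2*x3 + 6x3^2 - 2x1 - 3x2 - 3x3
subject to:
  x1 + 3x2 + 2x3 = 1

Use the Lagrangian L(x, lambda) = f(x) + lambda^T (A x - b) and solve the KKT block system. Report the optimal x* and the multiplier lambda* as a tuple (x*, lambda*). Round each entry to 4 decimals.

Form the Lagrangian:
  L(x, lambda) = (1/2) x^T Q x + c^T x + lambda^T (A x - b)
Stationarity (grad_x L = 0): Q x + c + A^T lambda = 0.
Primal feasibility: A x = b.

This gives the KKT block system:
  [ Q   A^T ] [ x     ]   [-c ]
  [ A    0  ] [ lambda ] = [ b ]

Solving the linear system:
  x*      = (0.1769, 0.1426, 0.1976)
  lambda* = (0.9534)
  f(x*)   = -1.1639

x* = (0.1769, 0.1426, 0.1976), lambda* = (0.9534)


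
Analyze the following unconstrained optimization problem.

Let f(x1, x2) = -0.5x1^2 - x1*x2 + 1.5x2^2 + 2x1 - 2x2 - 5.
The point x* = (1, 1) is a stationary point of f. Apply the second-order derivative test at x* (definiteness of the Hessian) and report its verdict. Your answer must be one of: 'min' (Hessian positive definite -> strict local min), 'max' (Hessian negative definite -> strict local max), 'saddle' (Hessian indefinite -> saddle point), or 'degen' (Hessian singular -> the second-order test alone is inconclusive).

Compute the Hessian H = grad^2 f:
  H = [[-1, -1], [-1, 3]]
Verify stationarity: grad f(x*) = H x* + g = (0, 0).
Eigenvalues of H: -1.2361, 3.2361.
Eigenvalues have mixed signs, so H is indefinite -> x* is a saddle point.

saddle


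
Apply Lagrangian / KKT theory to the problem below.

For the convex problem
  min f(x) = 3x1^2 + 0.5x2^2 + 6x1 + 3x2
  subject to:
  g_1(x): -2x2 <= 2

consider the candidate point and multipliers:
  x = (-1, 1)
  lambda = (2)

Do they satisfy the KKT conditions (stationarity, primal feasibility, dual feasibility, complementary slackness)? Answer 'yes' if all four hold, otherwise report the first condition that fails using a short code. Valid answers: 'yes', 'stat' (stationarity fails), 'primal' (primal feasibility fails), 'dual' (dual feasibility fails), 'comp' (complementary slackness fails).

Gradient of f: grad f(x) = Q x + c = (0, 4)
Constraint values g_i(x) = a_i^T x - b_i:
  g_1((-1, 1)) = -4
Stationarity residual: grad f(x) + sum_i lambda_i a_i = (0, 0)
  -> stationarity OK
Primal feasibility (all g_i <= 0): OK
Dual feasibility (all lambda_i >= 0): OK
Complementary slackness (lambda_i * g_i(x) = 0 for all i): FAILS

Verdict: the first failing condition is complementary_slackness -> comp.

comp


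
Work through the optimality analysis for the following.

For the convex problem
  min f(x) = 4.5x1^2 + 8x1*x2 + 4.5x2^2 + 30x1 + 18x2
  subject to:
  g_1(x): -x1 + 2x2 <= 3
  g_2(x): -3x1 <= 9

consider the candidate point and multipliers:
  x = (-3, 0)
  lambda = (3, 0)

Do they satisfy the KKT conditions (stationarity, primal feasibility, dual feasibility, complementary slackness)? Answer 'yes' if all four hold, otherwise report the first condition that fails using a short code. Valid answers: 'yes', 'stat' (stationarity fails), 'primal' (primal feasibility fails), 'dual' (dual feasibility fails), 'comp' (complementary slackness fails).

Gradient of f: grad f(x) = Q x + c = (3, -6)
Constraint values g_i(x) = a_i^T x - b_i:
  g_1((-3, 0)) = 0
  g_2((-3, 0)) = 0
Stationarity residual: grad f(x) + sum_i lambda_i a_i = (0, 0)
  -> stationarity OK
Primal feasibility (all g_i <= 0): OK
Dual feasibility (all lambda_i >= 0): OK
Complementary slackness (lambda_i * g_i(x) = 0 for all i): OK

Verdict: yes, KKT holds.

yes


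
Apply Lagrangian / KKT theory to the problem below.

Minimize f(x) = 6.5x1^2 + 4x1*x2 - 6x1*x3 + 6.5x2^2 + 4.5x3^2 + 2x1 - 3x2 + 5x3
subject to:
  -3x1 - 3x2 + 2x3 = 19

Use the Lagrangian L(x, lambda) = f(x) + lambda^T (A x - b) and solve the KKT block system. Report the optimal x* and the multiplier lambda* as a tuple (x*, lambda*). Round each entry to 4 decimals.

Form the Lagrangian:
  L(x, lambda) = (1/2) x^T Q x + c^T x + lambda^T (A x - b)
Stationarity (grad_x L = 0): Q x + c + A^T lambda = 0.
Primal feasibility: A x = b.

This gives the KKT block system:
  [ Q   A^T ] [ x     ]   [-c ]
  [ A    0  ] [ lambda ] = [ b ]

Solving the linear system:
  x*      = (-2.4062, -2.8889, 1.5574)
  lambda* = (-16.7268)
  f(x*)   = 164.725

x* = (-2.4062, -2.8889, 1.5574), lambda* = (-16.7268)


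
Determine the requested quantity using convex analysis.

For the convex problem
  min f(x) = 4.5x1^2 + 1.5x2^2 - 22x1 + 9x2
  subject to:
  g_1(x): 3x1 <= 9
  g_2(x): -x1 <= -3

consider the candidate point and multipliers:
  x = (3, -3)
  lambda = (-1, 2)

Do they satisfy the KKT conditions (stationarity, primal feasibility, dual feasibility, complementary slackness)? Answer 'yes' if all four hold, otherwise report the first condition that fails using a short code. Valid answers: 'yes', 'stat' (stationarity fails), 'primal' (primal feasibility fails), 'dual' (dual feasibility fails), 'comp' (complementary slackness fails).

Gradient of f: grad f(x) = Q x + c = (5, 0)
Constraint values g_i(x) = a_i^T x - b_i:
  g_1((3, -3)) = 0
  g_2((3, -3)) = 0
Stationarity residual: grad f(x) + sum_i lambda_i a_i = (0, 0)
  -> stationarity OK
Primal feasibility (all g_i <= 0): OK
Dual feasibility (all lambda_i >= 0): FAILS
Complementary slackness (lambda_i * g_i(x) = 0 for all i): OK

Verdict: the first failing condition is dual_feasibility -> dual.

dual


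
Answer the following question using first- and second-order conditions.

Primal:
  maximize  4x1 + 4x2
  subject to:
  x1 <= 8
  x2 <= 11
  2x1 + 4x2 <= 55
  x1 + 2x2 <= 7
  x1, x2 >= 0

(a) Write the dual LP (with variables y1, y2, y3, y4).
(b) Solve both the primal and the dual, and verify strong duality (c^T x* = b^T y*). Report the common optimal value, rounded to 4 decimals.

The standard primal-dual pair for 'max c^T x s.t. A x <= b, x >= 0' is:
  Dual:  min b^T y  s.t.  A^T y >= c,  y >= 0.

So the dual LP is:
  minimize  8y1 + 11y2 + 55y3 + 7y4
  subject to:
    y1 + 2y3 + y4 >= 4
    y2 + 4y3 + 2y4 >= 4
    y1, y2, y3, y4 >= 0

Solving the primal: x* = (7, 0).
  primal value c^T x* = 28.
Solving the dual: y* = (0, 0, 0, 4).
  dual value b^T y* = 28.
Strong duality: c^T x* = b^T y*. Confirmed.

28


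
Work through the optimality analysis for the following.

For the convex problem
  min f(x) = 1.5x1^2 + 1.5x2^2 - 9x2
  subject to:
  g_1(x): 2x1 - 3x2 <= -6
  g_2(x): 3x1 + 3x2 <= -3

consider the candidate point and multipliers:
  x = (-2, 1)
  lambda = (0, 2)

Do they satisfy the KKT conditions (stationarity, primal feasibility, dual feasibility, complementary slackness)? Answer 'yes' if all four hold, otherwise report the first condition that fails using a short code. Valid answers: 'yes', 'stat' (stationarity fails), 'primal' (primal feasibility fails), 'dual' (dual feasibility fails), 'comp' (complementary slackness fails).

Gradient of f: grad f(x) = Q x + c = (-6, -6)
Constraint values g_i(x) = a_i^T x - b_i:
  g_1((-2, 1)) = -1
  g_2((-2, 1)) = 0
Stationarity residual: grad f(x) + sum_i lambda_i a_i = (0, 0)
  -> stationarity OK
Primal feasibility (all g_i <= 0): OK
Dual feasibility (all lambda_i >= 0): OK
Complementary slackness (lambda_i * g_i(x) = 0 for all i): OK

Verdict: yes, KKT holds.

yes


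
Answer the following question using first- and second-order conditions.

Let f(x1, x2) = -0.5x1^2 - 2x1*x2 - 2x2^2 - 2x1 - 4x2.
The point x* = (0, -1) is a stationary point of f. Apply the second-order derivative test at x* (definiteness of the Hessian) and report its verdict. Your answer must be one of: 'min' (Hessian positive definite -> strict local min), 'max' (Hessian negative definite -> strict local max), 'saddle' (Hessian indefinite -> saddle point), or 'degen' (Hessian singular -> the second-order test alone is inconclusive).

Compute the Hessian H = grad^2 f:
  H = [[-1, -2], [-2, -4]]
Verify stationarity: grad f(x*) = H x* + g = (0, 0).
Eigenvalues of H: -5, 0.
H has a zero eigenvalue (singular; negative semidefinite but not definite), so H is neither positive definite, negative definite, nor indefinite. The second-order test alone is inconclusive -> degen.
(Indeed, f is constant along the null direction of H through x*, so x* is not a strict local extremum.)

degen


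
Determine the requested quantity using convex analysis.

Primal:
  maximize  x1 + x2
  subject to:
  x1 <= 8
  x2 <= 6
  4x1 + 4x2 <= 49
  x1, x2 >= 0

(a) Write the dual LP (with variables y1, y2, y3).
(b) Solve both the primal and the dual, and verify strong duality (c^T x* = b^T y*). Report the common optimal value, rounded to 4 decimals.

The standard primal-dual pair for 'max c^T x s.t. A x <= b, x >= 0' is:
  Dual:  min b^T y  s.t.  A^T y >= c,  y >= 0.

So the dual LP is:
  minimize  8y1 + 6y2 + 49y3
  subject to:
    y1 + 4y3 >= 1
    y2 + 4y3 >= 1
    y1, y2, y3 >= 0

Solving the primal: x* = (6.25, 6).
  primal value c^T x* = 12.25.
Solving the dual: y* = (0, 0, 0.25).
  dual value b^T y* = 12.25.
Strong duality: c^T x* = b^T y*. Confirmed.

12.25


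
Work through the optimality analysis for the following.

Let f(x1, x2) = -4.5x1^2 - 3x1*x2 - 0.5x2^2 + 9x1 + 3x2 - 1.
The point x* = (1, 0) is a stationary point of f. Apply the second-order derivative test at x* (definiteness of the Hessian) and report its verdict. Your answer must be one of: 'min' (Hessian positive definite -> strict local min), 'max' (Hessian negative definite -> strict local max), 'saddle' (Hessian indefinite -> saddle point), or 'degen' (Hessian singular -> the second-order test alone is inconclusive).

Compute the Hessian H = grad^2 f:
  H = [[-9, -3], [-3, -1]]
Verify stationarity: grad f(x*) = H x* + g = (0, 0).
Eigenvalues of H: -10, 0.
H has a zero eigenvalue (singular; negative semidefinite but not definite), so H is neither positive definite, negative definite, nor indefinite. The second-order test alone is inconclusive -> degen.
(Indeed, f is constant along the null direction of H through x*, so x* is not a strict local extremum.)

degen


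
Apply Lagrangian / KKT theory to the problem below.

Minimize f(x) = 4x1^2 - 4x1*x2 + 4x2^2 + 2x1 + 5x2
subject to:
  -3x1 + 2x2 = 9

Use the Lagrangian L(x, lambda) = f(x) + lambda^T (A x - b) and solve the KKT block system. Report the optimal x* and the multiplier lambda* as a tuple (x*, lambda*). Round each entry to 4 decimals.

Form the Lagrangian:
  L(x, lambda) = (1/2) x^T Q x + c^T x + lambda^T (A x - b)
Stationarity (grad_x L = 0): Q x + c + A^T lambda = 0.
Primal feasibility: A x = b.

This gives the KKT block system:
  [ Q   A^T ] [ x     ]   [-c ]
  [ A    0  ] [ lambda ] = [ b ]

Solving the linear system:
  x*      = (-3.25, -0.375)
  lambda* = (-7.5)
  f(x*)   = 29.5625

x* = (-3.25, -0.375), lambda* = (-7.5)


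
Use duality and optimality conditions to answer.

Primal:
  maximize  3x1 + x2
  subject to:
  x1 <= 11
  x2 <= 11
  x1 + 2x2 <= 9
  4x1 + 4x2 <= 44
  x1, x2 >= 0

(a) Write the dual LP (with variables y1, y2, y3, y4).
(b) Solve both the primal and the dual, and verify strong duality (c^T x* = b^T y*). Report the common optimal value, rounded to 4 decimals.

The standard primal-dual pair for 'max c^T x s.t. A x <= b, x >= 0' is:
  Dual:  min b^T y  s.t.  A^T y >= c,  y >= 0.

So the dual LP is:
  minimize  11y1 + 11y2 + 9y3 + 44y4
  subject to:
    y1 + y3 + 4y4 >= 3
    y2 + 2y3 + 4y4 >= 1
    y1, y2, y3, y4 >= 0

Solving the primal: x* = (9, 0).
  primal value c^T x* = 27.
Solving the dual: y* = (0, 0, 3, 0).
  dual value b^T y* = 27.
Strong duality: c^T x* = b^T y*. Confirmed.

27


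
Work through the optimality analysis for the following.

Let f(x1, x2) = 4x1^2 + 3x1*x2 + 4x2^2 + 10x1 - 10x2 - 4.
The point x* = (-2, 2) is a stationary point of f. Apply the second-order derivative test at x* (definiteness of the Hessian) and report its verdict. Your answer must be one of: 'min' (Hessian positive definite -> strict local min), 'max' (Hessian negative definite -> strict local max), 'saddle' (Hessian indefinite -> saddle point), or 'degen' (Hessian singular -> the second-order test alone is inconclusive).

Compute the Hessian H = grad^2 f:
  H = [[8, 3], [3, 8]]
Verify stationarity: grad f(x*) = H x* + g = (0, 0).
Eigenvalues of H: 5, 11.
Both eigenvalues > 0, so H is positive definite -> x* is a strict local min.

min


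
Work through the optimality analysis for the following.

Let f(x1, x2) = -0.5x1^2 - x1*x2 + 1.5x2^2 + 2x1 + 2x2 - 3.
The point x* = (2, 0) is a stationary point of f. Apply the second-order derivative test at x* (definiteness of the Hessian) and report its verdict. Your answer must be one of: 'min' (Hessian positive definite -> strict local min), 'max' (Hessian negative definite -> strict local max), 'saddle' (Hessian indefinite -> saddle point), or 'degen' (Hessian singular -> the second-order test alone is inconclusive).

Compute the Hessian H = grad^2 f:
  H = [[-1, -1], [-1, 3]]
Verify stationarity: grad f(x*) = H x* + g = (0, 0).
Eigenvalues of H: -1.2361, 3.2361.
Eigenvalues have mixed signs, so H is indefinite -> x* is a saddle point.

saddle


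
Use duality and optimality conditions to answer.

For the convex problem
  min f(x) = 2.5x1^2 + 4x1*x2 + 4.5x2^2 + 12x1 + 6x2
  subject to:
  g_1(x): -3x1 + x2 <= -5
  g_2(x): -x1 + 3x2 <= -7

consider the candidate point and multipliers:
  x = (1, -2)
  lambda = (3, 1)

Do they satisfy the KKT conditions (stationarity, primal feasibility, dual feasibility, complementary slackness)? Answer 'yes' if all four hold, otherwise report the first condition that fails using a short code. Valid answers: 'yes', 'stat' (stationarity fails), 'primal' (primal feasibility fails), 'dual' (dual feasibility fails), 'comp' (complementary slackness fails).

Gradient of f: grad f(x) = Q x + c = (9, -8)
Constraint values g_i(x) = a_i^T x - b_i:
  g_1((1, -2)) = 0
  g_2((1, -2)) = 0
Stationarity residual: grad f(x) + sum_i lambda_i a_i = (-1, -2)
  -> stationarity FAILS
Primal feasibility (all g_i <= 0): OK
Dual feasibility (all lambda_i >= 0): OK
Complementary slackness (lambda_i * g_i(x) = 0 for all i): OK

Verdict: the first failing condition is stationarity -> stat.

stat


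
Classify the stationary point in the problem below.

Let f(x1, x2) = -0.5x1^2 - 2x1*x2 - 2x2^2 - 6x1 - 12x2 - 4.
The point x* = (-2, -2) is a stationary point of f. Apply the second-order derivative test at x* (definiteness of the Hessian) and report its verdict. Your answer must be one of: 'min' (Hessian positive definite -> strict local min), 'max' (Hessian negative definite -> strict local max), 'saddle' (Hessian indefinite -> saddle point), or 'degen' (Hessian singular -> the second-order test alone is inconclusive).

Compute the Hessian H = grad^2 f:
  H = [[-1, -2], [-2, -4]]
Verify stationarity: grad f(x*) = H x* + g = (0, 0).
Eigenvalues of H: -5, 0.
H has a zero eigenvalue (singular; negative semidefinite but not definite), so H is neither positive definite, negative definite, nor indefinite. The second-order test alone is inconclusive -> degen.
(Indeed, f is constant along the null direction of H through x*, so x* is not a strict local extremum.)

degen


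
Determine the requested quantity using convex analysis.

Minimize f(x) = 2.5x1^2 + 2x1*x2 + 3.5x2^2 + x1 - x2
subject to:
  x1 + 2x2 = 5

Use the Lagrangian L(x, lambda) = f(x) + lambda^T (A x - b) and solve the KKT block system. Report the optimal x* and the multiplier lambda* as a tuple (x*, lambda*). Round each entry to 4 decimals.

Form the Lagrangian:
  L(x, lambda) = (1/2) x^T Q x + c^T x + lambda^T (A x - b)
Stationarity (grad_x L = 0): Q x + c + A^T lambda = 0.
Primal feasibility: A x = b.

This gives the KKT block system:
  [ Q   A^T ] [ x     ]   [-c ]
  [ A    0  ] [ lambda ] = [ b ]

Solving the linear system:
  x*      = (0.4737, 2.2632)
  lambda* = (-7.8947)
  f(x*)   = 18.8421

x* = (0.4737, 2.2632), lambda* = (-7.8947)


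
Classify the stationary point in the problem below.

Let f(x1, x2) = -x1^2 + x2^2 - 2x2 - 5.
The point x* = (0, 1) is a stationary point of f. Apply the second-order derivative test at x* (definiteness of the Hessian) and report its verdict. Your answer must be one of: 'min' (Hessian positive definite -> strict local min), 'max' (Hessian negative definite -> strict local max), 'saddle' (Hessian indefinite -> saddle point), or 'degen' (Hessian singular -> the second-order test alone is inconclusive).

Compute the Hessian H = grad^2 f:
  H = [[-2, 0], [0, 2]]
Verify stationarity: grad f(x*) = H x* + g = (0, 0).
Eigenvalues of H: -2, 2.
Eigenvalues have mixed signs, so H is indefinite -> x* is a saddle point.

saddle


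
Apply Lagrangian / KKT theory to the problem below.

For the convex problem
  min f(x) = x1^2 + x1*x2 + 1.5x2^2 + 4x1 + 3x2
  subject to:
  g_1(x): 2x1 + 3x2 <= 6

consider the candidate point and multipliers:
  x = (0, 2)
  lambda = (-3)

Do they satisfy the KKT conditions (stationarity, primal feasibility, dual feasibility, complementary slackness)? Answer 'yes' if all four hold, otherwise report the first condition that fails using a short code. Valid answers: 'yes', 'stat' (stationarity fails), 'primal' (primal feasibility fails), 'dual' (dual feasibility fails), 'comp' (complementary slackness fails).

Gradient of f: grad f(x) = Q x + c = (6, 9)
Constraint values g_i(x) = a_i^T x - b_i:
  g_1((0, 2)) = 0
Stationarity residual: grad f(x) + sum_i lambda_i a_i = (0, 0)
  -> stationarity OK
Primal feasibility (all g_i <= 0): OK
Dual feasibility (all lambda_i >= 0): FAILS
Complementary slackness (lambda_i * g_i(x) = 0 for all i): OK

Verdict: the first failing condition is dual_feasibility -> dual.

dual


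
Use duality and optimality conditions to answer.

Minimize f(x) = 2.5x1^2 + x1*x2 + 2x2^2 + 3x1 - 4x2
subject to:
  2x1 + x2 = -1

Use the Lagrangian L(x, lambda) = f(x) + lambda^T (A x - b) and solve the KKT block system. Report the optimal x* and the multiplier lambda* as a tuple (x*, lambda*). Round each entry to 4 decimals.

Form the Lagrangian:
  L(x, lambda) = (1/2) x^T Q x + c^T x + lambda^T (A x - b)
Stationarity (grad_x L = 0): Q x + c + A^T lambda = 0.
Primal feasibility: A x = b.

This gives the KKT block system:
  [ Q   A^T ] [ x     ]   [-c ]
  [ A    0  ] [ lambda ] = [ b ]

Solving the linear system:
  x*      = (-1.0588, 1.1176)
  lambda* = (0.5882)
  f(x*)   = -3.5294

x* = (-1.0588, 1.1176), lambda* = (0.5882)


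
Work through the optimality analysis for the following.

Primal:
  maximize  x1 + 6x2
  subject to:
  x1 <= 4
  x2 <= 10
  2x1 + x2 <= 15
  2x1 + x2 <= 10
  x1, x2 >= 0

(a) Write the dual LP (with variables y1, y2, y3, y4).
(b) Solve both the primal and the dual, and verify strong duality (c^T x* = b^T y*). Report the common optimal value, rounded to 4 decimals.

The standard primal-dual pair for 'max c^T x s.t. A x <= b, x >= 0' is:
  Dual:  min b^T y  s.t.  A^T y >= c,  y >= 0.

So the dual LP is:
  minimize  4y1 + 10y2 + 15y3 + 10y4
  subject to:
    y1 + 2y3 + 2y4 >= 1
    y2 + y3 + y4 >= 6
    y1, y2, y3, y4 >= 0

Solving the primal: x* = (0, 10).
  primal value c^T x* = 60.
Solving the dual: y* = (0, 0, 0, 6).
  dual value b^T y* = 60.
Strong duality: c^T x* = b^T y*. Confirmed.

60


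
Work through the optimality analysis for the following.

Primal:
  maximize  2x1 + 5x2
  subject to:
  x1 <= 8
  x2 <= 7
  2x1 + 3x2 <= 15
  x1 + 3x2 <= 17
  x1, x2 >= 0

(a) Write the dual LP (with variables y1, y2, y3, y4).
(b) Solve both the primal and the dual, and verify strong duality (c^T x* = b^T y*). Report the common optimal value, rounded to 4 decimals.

The standard primal-dual pair for 'max c^T x s.t. A x <= b, x >= 0' is:
  Dual:  min b^T y  s.t.  A^T y >= c,  y >= 0.

So the dual LP is:
  minimize  8y1 + 7y2 + 15y3 + 17y4
  subject to:
    y1 + 2y3 + y4 >= 2
    y2 + 3y3 + 3y4 >= 5
    y1, y2, y3, y4 >= 0

Solving the primal: x* = (0, 5).
  primal value c^T x* = 25.
Solving the dual: y* = (0, 0, 1.6667, 0).
  dual value b^T y* = 25.
Strong duality: c^T x* = b^T y*. Confirmed.

25


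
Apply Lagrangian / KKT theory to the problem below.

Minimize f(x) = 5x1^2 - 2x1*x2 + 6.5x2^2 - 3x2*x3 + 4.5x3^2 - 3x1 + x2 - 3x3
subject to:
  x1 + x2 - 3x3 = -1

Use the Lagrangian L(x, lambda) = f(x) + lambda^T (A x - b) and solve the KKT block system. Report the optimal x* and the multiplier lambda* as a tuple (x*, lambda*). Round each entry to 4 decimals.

Form the Lagrangian:
  L(x, lambda) = (1/2) x^T Q x + c^T x + lambda^T (A x - b)
Stationarity (grad_x L = 0): Q x + c + A^T lambda = 0.
Primal feasibility: A x = b.

This gives the KKT block system:
  [ Q   A^T ] [ x     ]   [-c ]
  [ A    0  ] [ lambda ] = [ b ]

Solving the linear system:
  x*      = (0.2812, 0.0469, 0.4427)
  lambda* = (0.2812)
  f(x*)   = -0.9219

x* = (0.2812, 0.0469, 0.4427), lambda* = (0.2812)


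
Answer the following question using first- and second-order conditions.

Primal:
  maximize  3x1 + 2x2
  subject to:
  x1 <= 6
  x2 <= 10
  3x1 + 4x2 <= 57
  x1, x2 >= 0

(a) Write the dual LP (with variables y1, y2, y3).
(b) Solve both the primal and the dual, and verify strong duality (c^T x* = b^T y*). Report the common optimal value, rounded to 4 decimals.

The standard primal-dual pair for 'max c^T x s.t. A x <= b, x >= 0' is:
  Dual:  min b^T y  s.t.  A^T y >= c,  y >= 0.

So the dual LP is:
  minimize  6y1 + 10y2 + 57y3
  subject to:
    y1 + 3y3 >= 3
    y2 + 4y3 >= 2
    y1, y2, y3 >= 0

Solving the primal: x* = (6, 9.75).
  primal value c^T x* = 37.5.
Solving the dual: y* = (1.5, 0, 0.5).
  dual value b^T y* = 37.5.
Strong duality: c^T x* = b^T y*. Confirmed.

37.5


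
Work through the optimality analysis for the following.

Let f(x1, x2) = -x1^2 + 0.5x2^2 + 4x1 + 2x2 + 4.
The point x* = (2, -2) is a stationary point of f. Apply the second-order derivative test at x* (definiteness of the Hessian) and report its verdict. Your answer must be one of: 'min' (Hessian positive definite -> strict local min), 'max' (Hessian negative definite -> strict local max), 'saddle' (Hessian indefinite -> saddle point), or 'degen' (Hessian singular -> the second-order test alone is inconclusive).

Compute the Hessian H = grad^2 f:
  H = [[-2, 0], [0, 1]]
Verify stationarity: grad f(x*) = H x* + g = (0, 0).
Eigenvalues of H: -2, 1.
Eigenvalues have mixed signs, so H is indefinite -> x* is a saddle point.

saddle


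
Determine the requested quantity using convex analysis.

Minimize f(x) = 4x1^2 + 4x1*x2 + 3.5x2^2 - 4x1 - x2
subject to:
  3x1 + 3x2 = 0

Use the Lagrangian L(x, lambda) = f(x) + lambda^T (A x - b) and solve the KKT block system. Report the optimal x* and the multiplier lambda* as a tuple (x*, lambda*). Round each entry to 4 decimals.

Form the Lagrangian:
  L(x, lambda) = (1/2) x^T Q x + c^T x + lambda^T (A x - b)
Stationarity (grad_x L = 0): Q x + c + A^T lambda = 0.
Primal feasibility: A x = b.

This gives the KKT block system:
  [ Q   A^T ] [ x     ]   [-c ]
  [ A    0  ] [ lambda ] = [ b ]

Solving the linear system:
  x*      = (0.4286, -0.4286)
  lambda* = (0.7619)
  f(x*)   = -0.6429

x* = (0.4286, -0.4286), lambda* = (0.7619)


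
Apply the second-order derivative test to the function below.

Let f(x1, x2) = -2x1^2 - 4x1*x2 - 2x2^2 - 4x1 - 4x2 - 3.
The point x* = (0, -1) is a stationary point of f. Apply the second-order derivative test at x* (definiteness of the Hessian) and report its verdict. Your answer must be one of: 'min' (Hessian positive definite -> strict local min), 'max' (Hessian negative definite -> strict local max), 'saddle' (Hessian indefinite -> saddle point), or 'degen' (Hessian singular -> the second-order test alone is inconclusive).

Compute the Hessian H = grad^2 f:
  H = [[-4, -4], [-4, -4]]
Verify stationarity: grad f(x*) = H x* + g = (0, 0).
Eigenvalues of H: -8, 0.
H has a zero eigenvalue (singular; negative semidefinite but not definite), so H is neither positive definite, negative definite, nor indefinite. The second-order test alone is inconclusive -> degen.
(Indeed, f is constant along the null direction of H through x*, so x* is not a strict local extremum.)

degen


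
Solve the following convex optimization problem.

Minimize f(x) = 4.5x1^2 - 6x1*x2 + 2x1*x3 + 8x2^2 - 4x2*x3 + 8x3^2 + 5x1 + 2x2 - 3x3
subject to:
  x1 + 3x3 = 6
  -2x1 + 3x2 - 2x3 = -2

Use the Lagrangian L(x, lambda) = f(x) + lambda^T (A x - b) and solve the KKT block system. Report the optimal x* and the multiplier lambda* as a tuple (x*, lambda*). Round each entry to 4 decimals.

Form the Lagrangian:
  L(x, lambda) = (1/2) x^T Q x + c^T x + lambda^T (A x - b)
Stationarity (grad_x L = 0): Q x + c + A^T lambda = 0.
Primal feasibility: A x = b.

This gives the KKT block system:
  [ Q   A^T ] [ x     ]   [-c ]
  [ A    0  ] [ lambda ] = [ b ]

Solving the linear system:
  x*      = (0.2015, 0.7562, 1.9328)
  lambda* = (-9.581, -1.7197)
  f(x*)   = 25.3839

x* = (0.2015, 0.7562, 1.9328), lambda* = (-9.581, -1.7197)


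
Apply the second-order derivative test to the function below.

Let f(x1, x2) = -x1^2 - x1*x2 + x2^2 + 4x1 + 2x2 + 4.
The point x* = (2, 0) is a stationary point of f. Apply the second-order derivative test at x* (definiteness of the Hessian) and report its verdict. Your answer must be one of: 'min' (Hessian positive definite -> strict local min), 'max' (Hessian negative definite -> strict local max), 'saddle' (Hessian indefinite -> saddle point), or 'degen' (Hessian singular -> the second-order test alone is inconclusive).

Compute the Hessian H = grad^2 f:
  H = [[-2, -1], [-1, 2]]
Verify stationarity: grad f(x*) = H x* + g = (0, 0).
Eigenvalues of H: -2.2361, 2.2361.
Eigenvalues have mixed signs, so H is indefinite -> x* is a saddle point.

saddle


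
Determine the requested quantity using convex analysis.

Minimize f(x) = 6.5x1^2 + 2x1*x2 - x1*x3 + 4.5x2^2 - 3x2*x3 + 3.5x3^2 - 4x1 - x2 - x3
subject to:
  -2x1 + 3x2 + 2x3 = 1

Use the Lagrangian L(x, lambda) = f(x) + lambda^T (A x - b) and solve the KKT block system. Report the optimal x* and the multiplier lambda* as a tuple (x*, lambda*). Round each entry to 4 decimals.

Form the Lagrangian:
  L(x, lambda) = (1/2) x^T Q x + c^T x + lambda^T (A x - b)
Stationarity (grad_x L = 0): Q x + c + A^T lambda = 0.
Primal feasibility: A x = b.

This gives the KKT block system:
  [ Q   A^T ] [ x     ]   [-c ]
  [ A    0  ] [ lambda ] = [ b ]

Solving the linear system:
  x*      = (0.2562, 0.2611, 0.3645)
  lambda* = (-0.2562)
  f(x*)   = -0.697

x* = (0.2562, 0.2611, 0.3645), lambda* = (-0.2562)


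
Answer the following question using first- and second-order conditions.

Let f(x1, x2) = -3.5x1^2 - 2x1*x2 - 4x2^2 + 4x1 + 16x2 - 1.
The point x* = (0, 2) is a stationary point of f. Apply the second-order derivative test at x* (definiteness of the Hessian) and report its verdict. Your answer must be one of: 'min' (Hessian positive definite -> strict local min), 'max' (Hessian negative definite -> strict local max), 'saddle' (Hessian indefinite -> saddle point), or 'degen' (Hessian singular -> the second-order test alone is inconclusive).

Compute the Hessian H = grad^2 f:
  H = [[-7, -2], [-2, -8]]
Verify stationarity: grad f(x*) = H x* + g = (0, 0).
Eigenvalues of H: -9.5616, -5.4384.
Both eigenvalues < 0, so H is negative definite -> x* is a strict local max.

max


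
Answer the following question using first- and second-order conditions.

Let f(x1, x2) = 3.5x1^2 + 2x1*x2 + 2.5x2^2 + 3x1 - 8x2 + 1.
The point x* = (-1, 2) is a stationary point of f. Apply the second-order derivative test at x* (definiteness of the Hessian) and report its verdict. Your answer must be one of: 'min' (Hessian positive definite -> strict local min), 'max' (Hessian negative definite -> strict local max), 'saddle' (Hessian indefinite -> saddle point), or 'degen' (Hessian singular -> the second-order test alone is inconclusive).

Compute the Hessian H = grad^2 f:
  H = [[7, 2], [2, 5]]
Verify stationarity: grad f(x*) = H x* + g = (0, 0).
Eigenvalues of H: 3.7639, 8.2361.
Both eigenvalues > 0, so H is positive definite -> x* is a strict local min.

min


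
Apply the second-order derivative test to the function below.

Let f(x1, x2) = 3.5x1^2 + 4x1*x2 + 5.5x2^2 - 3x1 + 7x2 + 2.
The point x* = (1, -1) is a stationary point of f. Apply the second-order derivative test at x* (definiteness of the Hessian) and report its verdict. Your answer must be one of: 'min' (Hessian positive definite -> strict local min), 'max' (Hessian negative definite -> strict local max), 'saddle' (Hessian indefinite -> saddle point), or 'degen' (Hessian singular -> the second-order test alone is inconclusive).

Compute the Hessian H = grad^2 f:
  H = [[7, 4], [4, 11]]
Verify stationarity: grad f(x*) = H x* + g = (0, 0).
Eigenvalues of H: 4.5279, 13.4721.
Both eigenvalues > 0, so H is positive definite -> x* is a strict local min.

min


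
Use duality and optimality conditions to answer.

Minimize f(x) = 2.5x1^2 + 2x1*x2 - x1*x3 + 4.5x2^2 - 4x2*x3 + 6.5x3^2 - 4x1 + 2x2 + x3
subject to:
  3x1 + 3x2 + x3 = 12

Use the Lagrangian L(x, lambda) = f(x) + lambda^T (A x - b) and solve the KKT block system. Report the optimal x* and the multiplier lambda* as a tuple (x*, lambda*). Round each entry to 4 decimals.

Form the Lagrangian:
  L(x, lambda) = (1/2) x^T Q x + c^T x + lambda^T (A x - b)
Stationarity (grad_x L = 0): Q x + c + A^T lambda = 0.
Primal feasibility: A x = b.

This gives the KKT block system:
  [ Q   A^T ] [ x     ]   [-c ]
  [ A    0  ] [ lambda ] = [ b ]

Solving the linear system:
  x*      = (3.0322, 0.7379, 0.6897)
  lambda* = (-3.9823)
  f(x*)   = 18.9124

x* = (3.0322, 0.7379, 0.6897), lambda* = (-3.9823)


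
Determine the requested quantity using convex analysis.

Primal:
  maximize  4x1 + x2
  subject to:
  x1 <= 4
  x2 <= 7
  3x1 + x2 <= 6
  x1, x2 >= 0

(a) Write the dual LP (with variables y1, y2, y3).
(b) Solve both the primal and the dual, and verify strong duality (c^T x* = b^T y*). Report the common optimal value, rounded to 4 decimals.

The standard primal-dual pair for 'max c^T x s.t. A x <= b, x >= 0' is:
  Dual:  min b^T y  s.t.  A^T y >= c,  y >= 0.

So the dual LP is:
  minimize  4y1 + 7y2 + 6y3
  subject to:
    y1 + 3y3 >= 4
    y2 + y3 >= 1
    y1, y2, y3 >= 0

Solving the primal: x* = (2, 0).
  primal value c^T x* = 8.
Solving the dual: y* = (0, 0, 1.3333).
  dual value b^T y* = 8.
Strong duality: c^T x* = b^T y*. Confirmed.

8


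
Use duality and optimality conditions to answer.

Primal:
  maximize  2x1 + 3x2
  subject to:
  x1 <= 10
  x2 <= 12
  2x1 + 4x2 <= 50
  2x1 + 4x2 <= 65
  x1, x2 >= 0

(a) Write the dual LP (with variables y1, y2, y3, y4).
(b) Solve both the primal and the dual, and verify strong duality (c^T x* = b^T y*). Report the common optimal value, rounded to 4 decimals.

The standard primal-dual pair for 'max c^T x s.t. A x <= b, x >= 0' is:
  Dual:  min b^T y  s.t.  A^T y >= c,  y >= 0.

So the dual LP is:
  minimize  10y1 + 12y2 + 50y3 + 65y4
  subject to:
    y1 + 2y3 + 2y4 >= 2
    y2 + 4y3 + 4y4 >= 3
    y1, y2, y3, y4 >= 0

Solving the primal: x* = (10, 7.5).
  primal value c^T x* = 42.5.
Solving the dual: y* = (0.5, 0, 0.75, 0).
  dual value b^T y* = 42.5.
Strong duality: c^T x* = b^T y*. Confirmed.

42.5


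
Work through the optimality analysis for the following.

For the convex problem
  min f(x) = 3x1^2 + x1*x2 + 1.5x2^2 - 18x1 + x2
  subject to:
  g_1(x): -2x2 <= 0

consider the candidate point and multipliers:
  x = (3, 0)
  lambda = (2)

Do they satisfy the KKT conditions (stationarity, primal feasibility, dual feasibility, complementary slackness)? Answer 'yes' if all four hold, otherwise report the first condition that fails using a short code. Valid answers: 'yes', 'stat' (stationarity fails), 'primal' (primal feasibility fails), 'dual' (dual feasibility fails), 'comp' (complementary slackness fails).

Gradient of f: grad f(x) = Q x + c = (0, 4)
Constraint values g_i(x) = a_i^T x - b_i:
  g_1((3, 0)) = 0
Stationarity residual: grad f(x) + sum_i lambda_i a_i = (0, 0)
  -> stationarity OK
Primal feasibility (all g_i <= 0): OK
Dual feasibility (all lambda_i >= 0): OK
Complementary slackness (lambda_i * g_i(x) = 0 for all i): OK

Verdict: yes, KKT holds.

yes


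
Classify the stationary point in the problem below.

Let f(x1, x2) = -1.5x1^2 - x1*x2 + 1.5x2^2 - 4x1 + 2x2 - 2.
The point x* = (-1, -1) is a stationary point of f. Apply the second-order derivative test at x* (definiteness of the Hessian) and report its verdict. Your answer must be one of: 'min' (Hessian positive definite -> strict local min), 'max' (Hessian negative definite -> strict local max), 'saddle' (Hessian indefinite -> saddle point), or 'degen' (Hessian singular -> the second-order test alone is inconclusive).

Compute the Hessian H = grad^2 f:
  H = [[-3, -1], [-1, 3]]
Verify stationarity: grad f(x*) = H x* + g = (0, 0).
Eigenvalues of H: -3.1623, 3.1623.
Eigenvalues have mixed signs, so H is indefinite -> x* is a saddle point.

saddle


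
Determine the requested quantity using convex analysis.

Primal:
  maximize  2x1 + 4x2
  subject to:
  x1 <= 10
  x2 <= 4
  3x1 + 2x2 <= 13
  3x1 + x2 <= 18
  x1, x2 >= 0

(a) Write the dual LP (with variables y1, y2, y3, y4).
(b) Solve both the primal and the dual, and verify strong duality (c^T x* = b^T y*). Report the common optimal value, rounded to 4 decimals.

The standard primal-dual pair for 'max c^T x s.t. A x <= b, x >= 0' is:
  Dual:  min b^T y  s.t.  A^T y >= c,  y >= 0.

So the dual LP is:
  minimize  10y1 + 4y2 + 13y3 + 18y4
  subject to:
    y1 + 3y3 + 3y4 >= 2
    y2 + 2y3 + y4 >= 4
    y1, y2, y3, y4 >= 0

Solving the primal: x* = (1.6667, 4).
  primal value c^T x* = 19.3333.
Solving the dual: y* = (0, 2.6667, 0.6667, 0).
  dual value b^T y* = 19.3333.
Strong duality: c^T x* = b^T y*. Confirmed.

19.3333


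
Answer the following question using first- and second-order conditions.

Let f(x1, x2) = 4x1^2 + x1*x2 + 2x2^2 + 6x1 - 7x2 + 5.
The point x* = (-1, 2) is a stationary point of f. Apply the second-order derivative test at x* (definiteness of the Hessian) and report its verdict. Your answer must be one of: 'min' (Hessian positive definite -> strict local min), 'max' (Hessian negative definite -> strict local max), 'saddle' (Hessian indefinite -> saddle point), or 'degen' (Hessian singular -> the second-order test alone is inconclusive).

Compute the Hessian H = grad^2 f:
  H = [[8, 1], [1, 4]]
Verify stationarity: grad f(x*) = H x* + g = (0, 0).
Eigenvalues of H: 3.7639, 8.2361.
Both eigenvalues > 0, so H is positive definite -> x* is a strict local min.

min


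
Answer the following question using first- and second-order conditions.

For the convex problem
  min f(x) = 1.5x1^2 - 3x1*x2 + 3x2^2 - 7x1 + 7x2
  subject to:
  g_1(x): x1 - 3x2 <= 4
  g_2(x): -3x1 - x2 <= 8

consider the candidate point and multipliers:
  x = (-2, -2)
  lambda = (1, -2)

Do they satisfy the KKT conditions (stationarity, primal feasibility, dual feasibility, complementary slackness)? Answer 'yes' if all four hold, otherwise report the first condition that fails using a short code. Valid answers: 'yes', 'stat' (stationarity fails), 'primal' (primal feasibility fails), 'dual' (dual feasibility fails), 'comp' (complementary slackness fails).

Gradient of f: grad f(x) = Q x + c = (-7, 1)
Constraint values g_i(x) = a_i^T x - b_i:
  g_1((-2, -2)) = 0
  g_2((-2, -2)) = 0
Stationarity residual: grad f(x) + sum_i lambda_i a_i = (0, 0)
  -> stationarity OK
Primal feasibility (all g_i <= 0): OK
Dual feasibility (all lambda_i >= 0): FAILS
Complementary slackness (lambda_i * g_i(x) = 0 for all i): OK

Verdict: the first failing condition is dual_feasibility -> dual.

dual


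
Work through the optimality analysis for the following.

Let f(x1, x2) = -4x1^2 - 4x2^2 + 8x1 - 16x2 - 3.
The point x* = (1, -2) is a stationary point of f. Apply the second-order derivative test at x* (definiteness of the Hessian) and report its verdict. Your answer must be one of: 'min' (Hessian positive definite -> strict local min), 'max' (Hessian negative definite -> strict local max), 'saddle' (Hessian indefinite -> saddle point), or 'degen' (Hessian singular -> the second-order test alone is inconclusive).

Compute the Hessian H = grad^2 f:
  H = [[-8, 0], [0, -8]]
Verify stationarity: grad f(x*) = H x* + g = (0, 0).
Eigenvalues of H: -8, -8.
Both eigenvalues < 0, so H is negative definite -> x* is a strict local max.

max


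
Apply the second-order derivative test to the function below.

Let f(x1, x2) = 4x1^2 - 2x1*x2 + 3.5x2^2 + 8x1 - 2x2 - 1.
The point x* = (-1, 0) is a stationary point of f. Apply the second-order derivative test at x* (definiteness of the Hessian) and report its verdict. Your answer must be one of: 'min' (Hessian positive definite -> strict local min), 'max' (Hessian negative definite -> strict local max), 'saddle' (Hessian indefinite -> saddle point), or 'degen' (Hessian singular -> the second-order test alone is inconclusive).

Compute the Hessian H = grad^2 f:
  H = [[8, -2], [-2, 7]]
Verify stationarity: grad f(x*) = H x* + g = (0, 0).
Eigenvalues of H: 5.4384, 9.5616.
Both eigenvalues > 0, so H is positive definite -> x* is a strict local min.

min


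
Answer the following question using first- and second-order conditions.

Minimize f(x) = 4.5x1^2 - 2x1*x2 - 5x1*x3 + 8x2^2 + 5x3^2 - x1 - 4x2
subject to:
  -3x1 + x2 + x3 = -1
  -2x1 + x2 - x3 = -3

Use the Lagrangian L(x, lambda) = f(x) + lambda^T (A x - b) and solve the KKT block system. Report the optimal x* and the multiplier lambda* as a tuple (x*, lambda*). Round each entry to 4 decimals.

Form the Lagrangian:
  L(x, lambda) = (1/2) x^T Q x + c^T x + lambda^T (A x - b)
Stationarity (grad_x L = 0): Q x + c + A^T lambda = 0.
Primal feasibility: A x = b.

This gives the KKT block system:
  [ Q   A^T ] [ x     ]   [-c ]
  [ A    0  ] [ lambda ] = [ b ]

Solving the linear system:
  x*      = (0.9016, 0.2539, 1.4508)
  lambda* = (-4.1295, 5.8705)
  f(x*)   = 5.7824

x* = (0.9016, 0.2539, 1.4508), lambda* = (-4.1295, 5.8705)


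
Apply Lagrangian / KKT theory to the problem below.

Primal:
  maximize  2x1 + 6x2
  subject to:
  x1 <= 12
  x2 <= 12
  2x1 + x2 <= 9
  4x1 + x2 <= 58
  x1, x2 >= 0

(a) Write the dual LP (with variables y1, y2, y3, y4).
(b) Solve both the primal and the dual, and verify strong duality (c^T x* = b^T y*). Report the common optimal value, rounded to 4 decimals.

The standard primal-dual pair for 'max c^T x s.t. A x <= b, x >= 0' is:
  Dual:  min b^T y  s.t.  A^T y >= c,  y >= 0.

So the dual LP is:
  minimize  12y1 + 12y2 + 9y3 + 58y4
  subject to:
    y1 + 2y3 + 4y4 >= 2
    y2 + y3 + y4 >= 6
    y1, y2, y3, y4 >= 0

Solving the primal: x* = (0, 9).
  primal value c^T x* = 54.
Solving the dual: y* = (0, 0, 6, 0).
  dual value b^T y* = 54.
Strong duality: c^T x* = b^T y*. Confirmed.

54
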